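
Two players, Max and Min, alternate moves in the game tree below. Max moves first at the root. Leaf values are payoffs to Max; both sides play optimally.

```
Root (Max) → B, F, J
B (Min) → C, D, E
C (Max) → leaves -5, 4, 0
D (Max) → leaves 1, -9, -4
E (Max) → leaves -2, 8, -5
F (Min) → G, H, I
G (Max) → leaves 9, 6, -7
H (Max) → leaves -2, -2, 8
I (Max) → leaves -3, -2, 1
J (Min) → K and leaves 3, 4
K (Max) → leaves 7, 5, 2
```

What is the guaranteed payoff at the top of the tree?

C (Max): max(-5, 4, 0) = 4
D (Max): max(1, -9, -4) = 1
E (Max): max(-2, 8, -5) = 8
B (Min): min(4, 1, 8) = 1
G (Max): max(9, 6, -7) = 9
H (Max): max(-2, -2, 8) = 8
I (Max): max(-3, -2, 1) = 1
F (Min): min(9, 8, 1) = 1
K (Max): max(7, 5, 2) = 7
J (Min): min(7, 3, 4) = 3
Root (Max): max(1, 1, 3) = 3

3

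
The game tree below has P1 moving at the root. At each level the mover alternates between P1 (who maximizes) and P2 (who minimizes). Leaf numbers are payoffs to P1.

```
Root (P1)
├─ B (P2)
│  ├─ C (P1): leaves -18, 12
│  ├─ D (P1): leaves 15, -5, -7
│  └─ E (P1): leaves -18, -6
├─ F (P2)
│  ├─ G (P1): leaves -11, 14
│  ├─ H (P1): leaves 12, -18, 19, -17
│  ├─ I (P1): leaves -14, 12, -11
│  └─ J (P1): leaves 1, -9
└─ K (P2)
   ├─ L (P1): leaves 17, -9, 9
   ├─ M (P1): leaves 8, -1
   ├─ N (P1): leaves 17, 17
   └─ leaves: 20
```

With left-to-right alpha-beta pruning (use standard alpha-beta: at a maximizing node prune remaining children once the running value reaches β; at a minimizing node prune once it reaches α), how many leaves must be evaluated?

C [α=-∞,β=+∞]: v=12
D [α=-∞,β=12]: v=15 after child 1 ≥ β → β-cutoff, skip 2
E [α=-∞,β=12]: v=-6
B [α=-∞,β=+∞]: v=-6
G [α=-6,β=+∞]: v=14
H [α=-6,β=14]: v=19 after child 3 ≥ β → β-cutoff, skip 1
I [α=-6,β=14]: v=12
J [α=-6,β=12]: v=1
F [α=-6,β=+∞]: v=1
L [α=1,β=+∞]: v=17
M [α=1,β=17]: v=8
N [α=1,β=8]: v=17 after child 1 ≥ β → β-cutoff, skip 1
K [α=1,β=+∞]: v=8
Root [α=-∞,β=+∞]: v=8
Leaves evaluated: 22 of 26.

22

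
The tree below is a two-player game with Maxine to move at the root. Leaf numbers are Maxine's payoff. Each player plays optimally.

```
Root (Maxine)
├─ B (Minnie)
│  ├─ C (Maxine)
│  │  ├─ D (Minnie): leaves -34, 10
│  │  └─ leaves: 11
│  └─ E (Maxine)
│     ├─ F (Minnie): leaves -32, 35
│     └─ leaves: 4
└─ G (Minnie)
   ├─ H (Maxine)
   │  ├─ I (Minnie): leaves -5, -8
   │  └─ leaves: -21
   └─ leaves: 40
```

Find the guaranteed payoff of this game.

4

D (Minnie): min(-34, 10) = -34
C (Maxine): max(-34, 11) = 11
F (Minnie): min(-32, 35) = -32
E (Maxine): max(-32, 4) = 4
B (Minnie): min(11, 4) = 4
I (Minnie): min(-5, -8) = -8
H (Maxine): max(-8, -21) = -8
G (Minnie): min(-8, 40) = -8
Root (Maxine): max(4, -8) = 4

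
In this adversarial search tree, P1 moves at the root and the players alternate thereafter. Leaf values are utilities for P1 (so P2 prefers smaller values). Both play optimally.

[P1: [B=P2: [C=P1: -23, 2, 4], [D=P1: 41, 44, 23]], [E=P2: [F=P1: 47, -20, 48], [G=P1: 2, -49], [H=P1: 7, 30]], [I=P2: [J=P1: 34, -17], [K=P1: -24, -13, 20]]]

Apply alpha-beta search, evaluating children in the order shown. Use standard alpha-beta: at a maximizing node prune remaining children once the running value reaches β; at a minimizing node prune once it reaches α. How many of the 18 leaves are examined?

14

C [α=-∞,β=+∞]: v=4
D [α=-∞,β=4]: v=41 after child 1 ≥ β → β-cutoff, skip 2
B [α=-∞,β=+∞]: v=4
F [α=4,β=+∞]: v=48
G [α=4,β=48]: v=2
E [α=4,β=+∞]: v=2 after child 2 ≤ α → α-cutoff, skip 1
J [α=4,β=+∞]: v=34
K [α=4,β=34]: v=20
I [α=4,β=+∞]: v=20
Root [α=-∞,β=+∞]: v=20
Leaves evaluated: 14 of 18.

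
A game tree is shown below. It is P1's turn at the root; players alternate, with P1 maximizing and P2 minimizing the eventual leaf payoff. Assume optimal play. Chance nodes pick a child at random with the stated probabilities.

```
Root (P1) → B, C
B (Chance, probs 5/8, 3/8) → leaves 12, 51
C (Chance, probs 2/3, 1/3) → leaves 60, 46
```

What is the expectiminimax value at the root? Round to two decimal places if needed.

B (Chance): 5/8·12 + 3/8·51 = 26.62
C (Chance): 2/3·60 + 1/3·46 = 55.33
Root (P1): max(26.62, 55.33) = 55.33

55.33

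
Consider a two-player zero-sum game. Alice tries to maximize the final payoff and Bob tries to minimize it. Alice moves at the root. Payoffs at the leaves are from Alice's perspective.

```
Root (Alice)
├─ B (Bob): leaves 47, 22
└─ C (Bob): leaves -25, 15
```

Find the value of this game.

22

B (Bob): min(47, 22) = 22
C (Bob): min(-25, 15) = -25
Root (Alice): max(22, -25) = 22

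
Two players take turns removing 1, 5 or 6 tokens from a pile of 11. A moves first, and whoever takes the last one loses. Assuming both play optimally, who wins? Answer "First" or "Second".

Positions where the player to move wins (W) vs loses (L):
i:   0  1  2  3  4  5  6  7  8  9 10 11
     W  L  W  L  W  L  W  W  W  W  W  W
Position 11 is W, so the first player wins.

First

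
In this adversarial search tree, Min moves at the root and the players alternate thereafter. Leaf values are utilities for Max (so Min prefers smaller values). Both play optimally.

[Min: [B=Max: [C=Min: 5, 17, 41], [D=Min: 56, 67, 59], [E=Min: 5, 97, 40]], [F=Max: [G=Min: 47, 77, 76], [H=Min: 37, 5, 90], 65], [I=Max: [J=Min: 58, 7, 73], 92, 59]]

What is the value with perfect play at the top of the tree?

56

C (Min): min(5, 17, 41) = 5
D (Min): min(56, 67, 59) = 56
E (Min): min(5, 97, 40) = 5
B (Max): max(5, 56, 5) = 56
G (Min): min(47, 77, 76) = 47
H (Min): min(37, 5, 90) = 5
F (Max): max(47, 5, 65) = 65
J (Min): min(58, 7, 73) = 7
I (Max): max(7, 92, 59) = 92
Root (Min): min(56, 65, 92) = 56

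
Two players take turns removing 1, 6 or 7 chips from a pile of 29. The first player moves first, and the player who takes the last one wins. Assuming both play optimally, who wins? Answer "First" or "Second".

W/L table (W = player to move can force a win):
i:   0  1  2  3  4  5  6  7  8  9 10 11 12 13 14 15 16 17 18 19 20 21 22 23 24 25 26 27 28 29
     L  W  L  W  L  W  W  W  W  W  W  W  L  W  L  W  L  W  W  W  W  W  W  W  L  W  L  W  L  W
Position 29 is W, so the first player wins.

First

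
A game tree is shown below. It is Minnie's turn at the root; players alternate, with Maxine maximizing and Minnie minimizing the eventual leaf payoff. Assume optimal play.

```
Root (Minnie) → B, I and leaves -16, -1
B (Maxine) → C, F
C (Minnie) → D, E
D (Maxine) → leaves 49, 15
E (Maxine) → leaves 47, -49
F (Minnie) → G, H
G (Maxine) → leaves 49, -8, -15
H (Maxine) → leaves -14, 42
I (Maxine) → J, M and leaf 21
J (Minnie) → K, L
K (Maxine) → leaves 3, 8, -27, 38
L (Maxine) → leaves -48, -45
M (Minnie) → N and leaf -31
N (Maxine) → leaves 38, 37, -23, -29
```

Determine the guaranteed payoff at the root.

D (Maxine): max(49, 15) = 49
E (Maxine): max(47, -49) = 47
C (Minnie): min(49, 47) = 47
G (Maxine): max(49, -8, -15) = 49
H (Maxine): max(-14, 42) = 42
F (Minnie): min(49, 42) = 42
B (Maxine): max(47, 42) = 47
K (Maxine): max(3, 8, -27, 38) = 38
L (Maxine): max(-48, -45) = -45
J (Minnie): min(38, -45) = -45
N (Maxine): max(38, 37, -23, -29) = 38
M (Minnie): min(38, -31) = -31
I (Maxine): max(-45, -31, 21) = 21
Root (Minnie): min(47, 21, -16, -1) = -16

-16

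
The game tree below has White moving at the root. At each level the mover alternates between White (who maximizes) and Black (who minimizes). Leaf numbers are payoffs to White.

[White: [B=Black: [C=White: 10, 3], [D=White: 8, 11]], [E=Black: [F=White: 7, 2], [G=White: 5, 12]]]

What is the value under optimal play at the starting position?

10

C (White): max(10, 3) = 10
D (White): max(8, 11) = 11
B (Black): min(10, 11) = 10
F (White): max(7, 2) = 7
G (White): max(5, 12) = 12
E (Black): min(7, 12) = 7
Root (White): max(10, 7) = 10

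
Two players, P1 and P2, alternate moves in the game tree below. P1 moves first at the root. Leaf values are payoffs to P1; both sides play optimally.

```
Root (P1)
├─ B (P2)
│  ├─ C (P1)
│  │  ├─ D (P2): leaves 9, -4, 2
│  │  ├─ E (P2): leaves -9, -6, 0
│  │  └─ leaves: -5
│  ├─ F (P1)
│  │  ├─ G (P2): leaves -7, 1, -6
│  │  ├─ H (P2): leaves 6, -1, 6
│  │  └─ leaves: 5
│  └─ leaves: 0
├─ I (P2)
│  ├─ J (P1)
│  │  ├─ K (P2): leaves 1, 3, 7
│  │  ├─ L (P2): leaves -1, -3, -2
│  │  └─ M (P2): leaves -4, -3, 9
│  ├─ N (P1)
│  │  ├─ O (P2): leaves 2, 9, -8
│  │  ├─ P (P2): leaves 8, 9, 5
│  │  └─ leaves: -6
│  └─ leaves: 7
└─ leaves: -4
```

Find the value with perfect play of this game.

D (P2): min(9, -4, 2) = -4
E (P2): min(-9, -6, 0) = -9
C (P1): max(-4, -9, -5) = -4
G (P2): min(-7, 1, -6) = -7
H (P2): min(6, -1, 6) = -1
F (P1): max(-7, -1, 5) = 5
B (P2): min(-4, 5, 0) = -4
K (P2): min(1, 3, 7) = 1
L (P2): min(-1, -3, -2) = -3
M (P2): min(-4, -3, 9) = -4
J (P1): max(1, -3, -4) = 1
O (P2): min(2, 9, -8) = -8
P (P2): min(8, 9, 5) = 5
N (P1): max(-8, 5, -6) = 5
I (P2): min(1, 5, 7) = 1
Root (P1): max(-4, 1, -4) = 1

1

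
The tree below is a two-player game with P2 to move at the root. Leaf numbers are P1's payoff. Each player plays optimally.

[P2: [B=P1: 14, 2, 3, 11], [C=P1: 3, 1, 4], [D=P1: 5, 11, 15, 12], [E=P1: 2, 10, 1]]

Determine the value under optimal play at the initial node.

4

B (P1): max(14, 2, 3, 11) = 14
C (P1): max(3, 1, 4) = 4
D (P1): max(5, 11, 15, 12) = 15
E (P1): max(2, 10, 1) = 10
Root (P2): min(14, 4, 15, 10) = 4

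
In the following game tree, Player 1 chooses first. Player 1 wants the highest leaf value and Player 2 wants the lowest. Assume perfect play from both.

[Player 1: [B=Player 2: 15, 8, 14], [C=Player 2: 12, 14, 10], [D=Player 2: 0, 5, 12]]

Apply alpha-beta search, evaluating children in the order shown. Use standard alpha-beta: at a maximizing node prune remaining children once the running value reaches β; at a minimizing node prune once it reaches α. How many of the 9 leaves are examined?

7

B [α=-∞,β=+∞]: v=8
C [α=8,β=+∞]: v=10
D [α=10,β=+∞]: v=0 after child 1 ≤ α → α-cutoff, skip 2
Root [α=-∞,β=+∞]: v=10
Leaves evaluated: 7 of 9.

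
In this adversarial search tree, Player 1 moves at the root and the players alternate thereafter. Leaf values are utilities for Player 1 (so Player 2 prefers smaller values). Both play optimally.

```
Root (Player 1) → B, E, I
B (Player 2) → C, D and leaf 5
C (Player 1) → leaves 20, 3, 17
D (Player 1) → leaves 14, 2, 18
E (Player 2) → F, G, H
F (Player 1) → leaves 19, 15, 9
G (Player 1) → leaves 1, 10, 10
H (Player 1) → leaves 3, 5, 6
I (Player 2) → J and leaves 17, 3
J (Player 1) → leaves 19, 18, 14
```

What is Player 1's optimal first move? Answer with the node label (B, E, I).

E

C (Player 1): max(20, 3, 17) = 20
D (Player 1): max(14, 2, 18) = 18
B (Player 2): min(20, 18, 5) = 5
F (Player 1): max(19, 15, 9) = 19
G (Player 1): max(1, 10, 10) = 10
H (Player 1): max(3, 5, 6) = 6
E (Player 2): min(19, 10, 6) = 6
J (Player 1): max(19, 18, 14) = 19
I (Player 2): min(19, 17, 3) = 3
Root (Player 1): max(5, 6, 3) = 6
Player 1 picks the child with the highest value: E (value 6).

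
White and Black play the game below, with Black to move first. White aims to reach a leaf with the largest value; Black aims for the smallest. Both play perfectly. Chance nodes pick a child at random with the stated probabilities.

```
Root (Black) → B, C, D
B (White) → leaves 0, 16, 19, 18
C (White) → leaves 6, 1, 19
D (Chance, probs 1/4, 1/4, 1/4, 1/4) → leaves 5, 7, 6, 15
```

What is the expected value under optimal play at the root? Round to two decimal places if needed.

8.25

B (White): max(0, 16, 19, 18) = 19
C (White): max(6, 1, 19) = 19
D (Chance): 1/4·5 + 1/4·7 + 1/4·6 + 1/4·15 = 8.25
Root (Black): min(19, 19, 8.25) = 8.25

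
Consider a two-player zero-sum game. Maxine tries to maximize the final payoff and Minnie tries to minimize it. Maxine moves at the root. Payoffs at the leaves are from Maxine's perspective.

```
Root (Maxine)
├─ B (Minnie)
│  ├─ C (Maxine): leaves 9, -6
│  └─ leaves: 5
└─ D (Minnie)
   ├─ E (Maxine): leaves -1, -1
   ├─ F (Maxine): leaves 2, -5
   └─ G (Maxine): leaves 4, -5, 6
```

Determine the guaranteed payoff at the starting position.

C (Maxine): max(9, -6) = 9
B (Minnie): min(9, 5) = 5
E (Maxine): max(-1, -1) = -1
F (Maxine): max(2, -5) = 2
G (Maxine): max(4, -5, 6) = 6
D (Minnie): min(-1, 2, 6) = -1
Root (Maxine): max(5, -1) = 5

5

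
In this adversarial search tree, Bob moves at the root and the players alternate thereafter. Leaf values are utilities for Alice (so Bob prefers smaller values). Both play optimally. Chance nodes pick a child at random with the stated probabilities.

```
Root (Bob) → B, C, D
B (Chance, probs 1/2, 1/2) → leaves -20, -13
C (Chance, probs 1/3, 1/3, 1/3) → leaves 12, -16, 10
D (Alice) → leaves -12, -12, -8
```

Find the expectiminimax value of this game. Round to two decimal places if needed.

B (Chance): 1/2·-20 + 1/2·-13 = -16.5
C (Chance): 1/3·12 + 1/3·-16 + 1/3·10 = 2
D (Alice): max(-12, -12, -8) = -8
Root (Bob): min(-16.5, 2, -8) = -16.5

-16.5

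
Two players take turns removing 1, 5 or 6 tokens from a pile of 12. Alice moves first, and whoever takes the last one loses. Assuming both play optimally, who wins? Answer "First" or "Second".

i:   0  1  2  3  4  5  6  7  8  9 10 11 12
     W  L  W  L  W  L  W  W  W  W  W  W  L
Position 12 is L, so the second player wins.

Second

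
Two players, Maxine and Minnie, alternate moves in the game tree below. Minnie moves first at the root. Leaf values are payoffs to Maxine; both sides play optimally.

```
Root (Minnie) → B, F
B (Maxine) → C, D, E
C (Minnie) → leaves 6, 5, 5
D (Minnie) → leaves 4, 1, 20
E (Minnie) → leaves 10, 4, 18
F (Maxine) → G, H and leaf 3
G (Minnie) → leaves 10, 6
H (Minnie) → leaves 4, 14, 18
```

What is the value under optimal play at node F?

6

G: min(10, 6) = 6
H: min(4, 14, 18) = 4
F: max(6, 4, 3) = 6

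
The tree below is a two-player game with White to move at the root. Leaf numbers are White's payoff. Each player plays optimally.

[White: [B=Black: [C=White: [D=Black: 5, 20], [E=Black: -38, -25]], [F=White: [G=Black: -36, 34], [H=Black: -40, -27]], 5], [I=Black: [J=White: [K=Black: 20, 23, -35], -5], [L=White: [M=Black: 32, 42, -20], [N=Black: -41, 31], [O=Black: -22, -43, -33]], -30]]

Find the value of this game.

D (Black): min(5, 20) = 5
E (Black): min(-38, -25) = -38
C (White): max(5, -38) = 5
G (Black): min(-36, 34) = -36
H (Black): min(-40, -27) = -40
F (White): max(-36, -40) = -36
B (Black): min(5, -36, 5) = -36
K (Black): min(20, 23, -35) = -35
J (White): max(-35, -5) = -5
M (Black): min(32, 42, -20) = -20
N (Black): min(-41, 31) = -41
O (Black): min(-22, -43, -33) = -43
L (White): max(-20, -41, -43) = -20
I (Black): min(-5, -20, -30) = -30
Root (White): max(-36, -30) = -30

-30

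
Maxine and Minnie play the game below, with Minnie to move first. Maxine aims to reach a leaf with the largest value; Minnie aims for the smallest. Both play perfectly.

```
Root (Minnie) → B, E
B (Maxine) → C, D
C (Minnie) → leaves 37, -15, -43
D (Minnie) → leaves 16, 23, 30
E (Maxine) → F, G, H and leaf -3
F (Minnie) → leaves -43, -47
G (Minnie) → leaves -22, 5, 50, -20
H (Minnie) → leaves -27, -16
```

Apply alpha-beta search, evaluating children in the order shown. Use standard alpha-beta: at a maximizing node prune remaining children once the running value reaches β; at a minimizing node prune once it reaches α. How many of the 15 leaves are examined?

14

C [α=-∞,β=+∞]: v=-43
D [α=-43,β=+∞]: v=16
B [α=-∞,β=+∞]: v=16
F [α=-∞,β=16]: v=-47
G [α=-47,β=16]: v=-22
H [α=-22,β=16]: v=-27 after child 1 ≤ α → α-cutoff, skip 1
E [α=-∞,β=16]: v=-3
Root [α=-∞,β=+∞]: v=-3
Leaves evaluated: 14 of 15.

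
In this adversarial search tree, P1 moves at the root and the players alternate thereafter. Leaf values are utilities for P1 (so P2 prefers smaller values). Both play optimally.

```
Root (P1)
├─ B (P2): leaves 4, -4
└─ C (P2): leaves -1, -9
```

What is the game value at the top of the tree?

B (P2): min(4, -4) = -4
C (P2): min(-1, -9) = -9
Root (P1): max(-4, -9) = -4

-4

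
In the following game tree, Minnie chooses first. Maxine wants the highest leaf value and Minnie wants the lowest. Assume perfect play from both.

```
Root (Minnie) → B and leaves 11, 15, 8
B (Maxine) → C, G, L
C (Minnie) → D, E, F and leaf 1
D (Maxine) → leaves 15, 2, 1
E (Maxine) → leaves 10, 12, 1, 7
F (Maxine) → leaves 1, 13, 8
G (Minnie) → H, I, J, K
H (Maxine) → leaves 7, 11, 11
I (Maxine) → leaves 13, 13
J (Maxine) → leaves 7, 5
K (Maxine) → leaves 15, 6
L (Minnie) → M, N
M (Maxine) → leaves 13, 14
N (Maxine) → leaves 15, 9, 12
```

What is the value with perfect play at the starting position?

8

D (Maxine): max(15, 2, 1) = 15
E (Maxine): max(10, 12, 1, 7) = 12
F (Maxine): max(1, 13, 8) = 13
C (Minnie): min(15, 12, 13, 1) = 1
H (Maxine): max(7, 11, 11) = 11
I (Maxine): max(13, 13) = 13
J (Maxine): max(7, 5) = 7
K (Maxine): max(15, 6) = 15
G (Minnie): min(11, 13, 7, 15) = 7
M (Maxine): max(13, 14) = 14
N (Maxine): max(15, 9, 12) = 15
L (Minnie): min(14, 15) = 14
B (Maxine): max(1, 7, 14) = 14
Root (Minnie): min(14, 11, 15, 8) = 8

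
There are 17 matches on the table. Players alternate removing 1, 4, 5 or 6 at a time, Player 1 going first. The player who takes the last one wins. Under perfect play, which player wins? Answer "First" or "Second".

W/L table (W = player to move can force a win):
i:   0  1  2  3  4  5  6  7  8  9 10 11 12 13 14 15 16 17
     L  W  L  W  W  W  W  W  W  L  W  L  W  W  W  W  W  W
Position 17 is W, so the first player wins.

First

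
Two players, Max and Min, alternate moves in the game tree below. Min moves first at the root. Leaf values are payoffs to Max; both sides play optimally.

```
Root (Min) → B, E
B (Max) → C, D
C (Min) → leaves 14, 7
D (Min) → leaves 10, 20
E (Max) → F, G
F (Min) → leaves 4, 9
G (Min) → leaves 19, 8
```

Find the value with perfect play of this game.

C (Min): min(14, 7) = 7
D (Min): min(10, 20) = 10
B (Max): max(7, 10) = 10
F (Min): min(4, 9) = 4
G (Min): min(19, 8) = 8
E (Max): max(4, 8) = 8
Root (Min): min(10, 8) = 8

8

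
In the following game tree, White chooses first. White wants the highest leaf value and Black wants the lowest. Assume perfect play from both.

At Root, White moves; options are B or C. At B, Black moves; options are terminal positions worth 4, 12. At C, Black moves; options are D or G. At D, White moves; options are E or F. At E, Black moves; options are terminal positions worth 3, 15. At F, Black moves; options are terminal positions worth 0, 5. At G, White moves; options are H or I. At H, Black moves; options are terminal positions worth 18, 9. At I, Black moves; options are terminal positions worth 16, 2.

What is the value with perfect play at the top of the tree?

B (Black): min(4, 12) = 4
E (Black): min(3, 15) = 3
F (Black): min(0, 5) = 0
D (White): max(3, 0) = 3
H (Black): min(18, 9) = 9
I (Black): min(16, 2) = 2
G (White): max(9, 2) = 9
C (Black): min(3, 9) = 3
Root (White): max(4, 3) = 4

4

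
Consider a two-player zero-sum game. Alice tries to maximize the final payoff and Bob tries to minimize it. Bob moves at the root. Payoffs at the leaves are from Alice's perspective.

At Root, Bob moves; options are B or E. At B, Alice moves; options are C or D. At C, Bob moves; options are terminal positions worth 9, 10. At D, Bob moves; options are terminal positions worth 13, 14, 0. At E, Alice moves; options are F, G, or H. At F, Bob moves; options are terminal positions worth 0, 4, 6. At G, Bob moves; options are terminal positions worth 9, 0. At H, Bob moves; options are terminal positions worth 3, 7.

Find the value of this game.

3

C (Bob): min(9, 10) = 9
D (Bob): min(13, 14, 0) = 0
B (Alice): max(9, 0) = 9
F (Bob): min(0, 4, 6) = 0
G (Bob): min(9, 0) = 0
H (Bob): min(3, 7) = 3
E (Alice): max(0, 0, 3) = 3
Root (Bob): min(9, 3) = 3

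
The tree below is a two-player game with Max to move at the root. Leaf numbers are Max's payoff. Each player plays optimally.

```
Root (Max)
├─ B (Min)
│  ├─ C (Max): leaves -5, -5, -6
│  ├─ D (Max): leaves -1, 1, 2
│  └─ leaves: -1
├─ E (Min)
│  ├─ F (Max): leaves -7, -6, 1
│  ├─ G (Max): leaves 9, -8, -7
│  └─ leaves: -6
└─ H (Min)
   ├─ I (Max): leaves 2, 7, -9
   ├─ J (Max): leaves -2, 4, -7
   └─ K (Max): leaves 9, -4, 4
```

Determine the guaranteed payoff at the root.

4

C (Max): max(-5, -5, -6) = -5
D (Max): max(-1, 1, 2) = 2
B (Min): min(-5, 2, -1) = -5
F (Max): max(-7, -6, 1) = 1
G (Max): max(9, -8, -7) = 9
E (Min): min(1, 9, -6) = -6
I (Max): max(2, 7, -9) = 7
J (Max): max(-2, 4, -7) = 4
K (Max): max(9, -4, 4) = 9
H (Min): min(7, 4, 9) = 4
Root (Max): max(-5, -6, 4) = 4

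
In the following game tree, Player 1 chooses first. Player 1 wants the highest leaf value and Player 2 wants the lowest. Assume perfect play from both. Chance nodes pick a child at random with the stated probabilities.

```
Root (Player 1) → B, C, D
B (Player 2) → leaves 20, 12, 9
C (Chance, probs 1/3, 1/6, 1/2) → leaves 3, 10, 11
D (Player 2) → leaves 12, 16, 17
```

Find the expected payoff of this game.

12

B (Player 2): min(20, 12, 9) = 9
C (Chance): 1/3·3 + 1/6·10 + 1/2·11 = 8.17
D (Player 2): min(12, 16, 17) = 12
Root (Player 1): max(9, 8.17, 12) = 12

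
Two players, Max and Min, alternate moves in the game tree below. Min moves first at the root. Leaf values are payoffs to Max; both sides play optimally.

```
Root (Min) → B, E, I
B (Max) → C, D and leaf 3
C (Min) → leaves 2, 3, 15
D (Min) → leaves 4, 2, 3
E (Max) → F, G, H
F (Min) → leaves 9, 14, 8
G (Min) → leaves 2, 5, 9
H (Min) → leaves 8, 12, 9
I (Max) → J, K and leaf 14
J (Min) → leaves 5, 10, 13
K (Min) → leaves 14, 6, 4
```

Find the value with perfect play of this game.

3

C (Min): min(2, 3, 15) = 2
D (Min): min(4, 2, 3) = 2
B (Max): max(2, 2, 3) = 3
F (Min): min(9, 14, 8) = 8
G (Min): min(2, 5, 9) = 2
H (Min): min(8, 12, 9) = 8
E (Max): max(8, 2, 8) = 8
J (Min): min(5, 10, 13) = 5
K (Min): min(14, 6, 4) = 4
I (Max): max(5, 4, 14) = 14
Root (Min): min(3, 8, 14) = 3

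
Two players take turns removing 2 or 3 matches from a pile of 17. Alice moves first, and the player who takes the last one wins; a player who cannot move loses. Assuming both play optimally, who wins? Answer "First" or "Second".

W/L table (W = player to move can force a win):
i:   0  1  2  3  4  5  6  7  8  9 10 11 12 13 14 15 16 17
     L  L  W  W  W  L  L  W  W  W  L  L  W  W  W  L  L  W
Position 17 is W, so the first player wins.

First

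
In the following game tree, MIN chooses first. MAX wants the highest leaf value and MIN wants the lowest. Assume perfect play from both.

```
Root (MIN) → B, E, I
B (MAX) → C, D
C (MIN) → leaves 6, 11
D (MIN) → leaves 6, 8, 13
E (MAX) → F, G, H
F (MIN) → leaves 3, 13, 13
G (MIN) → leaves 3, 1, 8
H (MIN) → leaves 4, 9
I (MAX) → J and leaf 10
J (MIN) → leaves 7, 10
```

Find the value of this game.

C (MIN): min(6, 11) = 6
D (MIN): min(6, 8, 13) = 6
B (MAX): max(6, 6) = 6
F (MIN): min(3, 13, 13) = 3
G (MIN): min(3, 1, 8) = 1
H (MIN): min(4, 9) = 4
E (MAX): max(3, 1, 4) = 4
J (MIN): min(7, 10) = 7
I (MAX): max(7, 10) = 10
Root (MIN): min(6, 4, 10) = 4

4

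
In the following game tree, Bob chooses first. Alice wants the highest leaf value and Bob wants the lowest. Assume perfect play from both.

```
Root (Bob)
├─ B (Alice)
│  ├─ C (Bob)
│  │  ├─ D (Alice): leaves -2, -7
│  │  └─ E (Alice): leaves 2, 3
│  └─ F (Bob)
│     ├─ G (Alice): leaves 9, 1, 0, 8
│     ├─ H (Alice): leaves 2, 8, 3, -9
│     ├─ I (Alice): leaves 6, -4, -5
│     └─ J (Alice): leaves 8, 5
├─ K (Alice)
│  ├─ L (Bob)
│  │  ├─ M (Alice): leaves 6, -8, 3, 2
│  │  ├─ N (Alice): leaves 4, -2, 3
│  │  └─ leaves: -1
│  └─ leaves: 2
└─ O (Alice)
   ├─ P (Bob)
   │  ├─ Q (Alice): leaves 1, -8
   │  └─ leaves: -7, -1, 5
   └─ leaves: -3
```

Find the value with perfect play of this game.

-3

D (Alice): max(-2, -7) = -2
E (Alice): max(2, 3) = 3
C (Bob): min(-2, 3) = -2
G (Alice): max(9, 1, 0, 8) = 9
H (Alice): max(2, 8, 3, -9) = 8
I (Alice): max(6, -4, -5) = 6
J (Alice): max(8, 5) = 8
F (Bob): min(9, 8, 6, 8) = 6
B (Alice): max(-2, 6) = 6
M (Alice): max(6, -8, 3, 2) = 6
N (Alice): max(4, -2, 3) = 4
L (Bob): min(6, 4, -1) = -1
K (Alice): max(-1, 2) = 2
Q (Alice): max(1, -8) = 1
P (Bob): min(1, -7, -1, 5) = -7
O (Alice): max(-7, -3) = -3
Root (Bob): min(6, 2, -3) = -3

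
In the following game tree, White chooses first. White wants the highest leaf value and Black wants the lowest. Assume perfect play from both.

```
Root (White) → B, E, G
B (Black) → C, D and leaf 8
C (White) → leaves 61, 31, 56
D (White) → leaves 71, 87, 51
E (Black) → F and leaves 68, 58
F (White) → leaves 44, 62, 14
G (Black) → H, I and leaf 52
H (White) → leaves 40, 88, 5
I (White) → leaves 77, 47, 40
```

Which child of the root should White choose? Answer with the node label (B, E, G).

C (White): max(61, 31, 56) = 61
D (White): max(71, 87, 51) = 87
B (Black): min(61, 87, 8) = 8
F (White): max(44, 62, 14) = 62
E (Black): min(62, 68, 58) = 58
H (White): max(40, 88, 5) = 88
I (White): max(77, 47, 40) = 77
G (Black): min(88, 77, 52) = 52
Root (White): max(8, 58, 52) = 58
White picks the child with the highest value: E (value 58).

E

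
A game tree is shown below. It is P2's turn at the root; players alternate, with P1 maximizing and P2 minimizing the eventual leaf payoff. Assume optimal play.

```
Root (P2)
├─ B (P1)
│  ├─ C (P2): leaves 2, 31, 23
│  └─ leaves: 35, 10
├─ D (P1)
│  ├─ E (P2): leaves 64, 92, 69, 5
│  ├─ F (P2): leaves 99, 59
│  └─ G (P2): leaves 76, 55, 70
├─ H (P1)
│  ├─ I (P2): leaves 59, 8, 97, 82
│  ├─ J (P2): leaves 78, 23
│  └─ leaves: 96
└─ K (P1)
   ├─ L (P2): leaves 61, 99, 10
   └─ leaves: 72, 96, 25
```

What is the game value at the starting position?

C (P2): min(2, 31, 23) = 2
B (P1): max(2, 35, 10) = 35
E (P2): min(64, 92, 69, 5) = 5
F (P2): min(99, 59) = 59
G (P2): min(76, 55, 70) = 55
D (P1): max(5, 59, 55) = 59
I (P2): min(59, 8, 97, 82) = 8
J (P2): min(78, 23) = 23
H (P1): max(8, 23, 96) = 96
L (P2): min(61, 99, 10) = 10
K (P1): max(10, 72, 96, 25) = 96
Root (P2): min(35, 59, 96, 96) = 35

35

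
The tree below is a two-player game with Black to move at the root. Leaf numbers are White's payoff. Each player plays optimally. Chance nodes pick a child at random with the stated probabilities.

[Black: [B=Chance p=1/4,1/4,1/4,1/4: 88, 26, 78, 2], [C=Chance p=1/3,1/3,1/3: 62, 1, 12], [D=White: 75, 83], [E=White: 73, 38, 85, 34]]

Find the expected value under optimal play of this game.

B (Chance): 1/4·88 + 1/4·26 + 1/4·78 + 1/4·2 = 48.5
C (Chance): 1/3·62 + 1/3·1 + 1/3·12 = 25
D (White): max(75, 83) = 83
E (White): max(73, 38, 85, 34) = 85
Root (Black): min(48.5, 25, 83, 85) = 25

25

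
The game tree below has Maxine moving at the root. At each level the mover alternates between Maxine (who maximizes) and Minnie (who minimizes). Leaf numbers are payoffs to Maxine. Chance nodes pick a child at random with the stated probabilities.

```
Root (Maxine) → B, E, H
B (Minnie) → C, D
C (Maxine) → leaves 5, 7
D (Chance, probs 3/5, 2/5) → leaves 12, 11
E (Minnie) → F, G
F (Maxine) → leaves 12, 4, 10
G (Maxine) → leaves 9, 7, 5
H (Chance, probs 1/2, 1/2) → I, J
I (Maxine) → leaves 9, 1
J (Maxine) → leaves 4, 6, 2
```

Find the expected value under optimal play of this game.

C (Maxine): max(5, 7) = 7
D (Chance): 3/5·12 + 2/5·11 = 11.6
B (Minnie): min(7, 11.6) = 7
F (Maxine): max(12, 4, 10) = 12
G (Maxine): max(9, 7, 5) = 9
E (Minnie): min(12, 9) = 9
I (Maxine): max(9, 1) = 9
J (Maxine): max(4, 6, 2) = 6
H (Chance): 1/2·9 + 1/2·6 = 7.5
Root (Maxine): max(7, 9, 7.5) = 9

9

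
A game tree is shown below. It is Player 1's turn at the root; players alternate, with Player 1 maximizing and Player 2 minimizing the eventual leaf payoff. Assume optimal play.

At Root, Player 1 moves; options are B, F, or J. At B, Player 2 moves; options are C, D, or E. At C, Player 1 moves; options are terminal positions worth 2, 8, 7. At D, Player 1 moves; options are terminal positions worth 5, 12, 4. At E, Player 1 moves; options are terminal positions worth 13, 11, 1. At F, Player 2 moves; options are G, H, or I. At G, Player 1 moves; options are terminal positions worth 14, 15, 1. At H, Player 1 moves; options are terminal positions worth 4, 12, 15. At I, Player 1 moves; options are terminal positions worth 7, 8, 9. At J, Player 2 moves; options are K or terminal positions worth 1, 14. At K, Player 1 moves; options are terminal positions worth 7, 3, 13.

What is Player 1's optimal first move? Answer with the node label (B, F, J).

C (Player 1): max(2, 8, 7) = 8
D (Player 1): max(5, 12, 4) = 12
E (Player 1): max(13, 11, 1) = 13
B (Player 2): min(8, 12, 13) = 8
G (Player 1): max(14, 15, 1) = 15
H (Player 1): max(4, 12, 15) = 15
I (Player 1): max(7, 8, 9) = 9
F (Player 2): min(15, 15, 9) = 9
K (Player 1): max(7, 3, 13) = 13
J (Player 2): min(13, 1, 14) = 1
Root (Player 1): max(8, 9, 1) = 9
Player 1 picks the child with the highest value: F (value 9).

F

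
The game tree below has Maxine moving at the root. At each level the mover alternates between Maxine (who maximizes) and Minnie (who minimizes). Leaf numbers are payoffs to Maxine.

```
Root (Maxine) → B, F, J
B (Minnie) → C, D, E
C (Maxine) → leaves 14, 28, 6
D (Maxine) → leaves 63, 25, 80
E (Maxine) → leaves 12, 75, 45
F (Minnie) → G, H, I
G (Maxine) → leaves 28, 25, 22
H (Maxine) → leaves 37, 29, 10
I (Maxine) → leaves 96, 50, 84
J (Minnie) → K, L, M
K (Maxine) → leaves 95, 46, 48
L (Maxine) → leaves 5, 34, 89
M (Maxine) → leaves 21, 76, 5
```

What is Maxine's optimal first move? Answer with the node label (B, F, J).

J

C (Maxine): max(14, 28, 6) = 28
D (Maxine): max(63, 25, 80) = 80
E (Maxine): max(12, 75, 45) = 75
B (Minnie): min(28, 80, 75) = 28
G (Maxine): max(28, 25, 22) = 28
H (Maxine): max(37, 29, 10) = 37
I (Maxine): max(96, 50, 84) = 96
F (Minnie): min(28, 37, 96) = 28
K (Maxine): max(95, 46, 48) = 95
L (Maxine): max(5, 34, 89) = 89
M (Maxine): max(21, 76, 5) = 76
J (Minnie): min(95, 89, 76) = 76
Root (Maxine): max(28, 28, 76) = 76
Maxine picks the child with the highest value: J (value 76).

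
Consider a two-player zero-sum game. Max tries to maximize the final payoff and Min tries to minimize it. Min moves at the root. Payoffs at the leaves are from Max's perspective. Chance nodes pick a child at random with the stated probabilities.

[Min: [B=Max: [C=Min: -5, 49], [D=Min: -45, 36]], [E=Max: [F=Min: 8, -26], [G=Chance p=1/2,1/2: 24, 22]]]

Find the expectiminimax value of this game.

C (Min): min(-5, 49) = -5
D (Min): min(-45, 36) = -45
B (Max): max(-5, -45) = -5
F (Min): min(8, -26) = -26
G (Chance): 1/2·24 + 1/2·22 = 23
E (Max): max(-26, 23) = 23
Root (Min): min(-5, 23) = -5

-5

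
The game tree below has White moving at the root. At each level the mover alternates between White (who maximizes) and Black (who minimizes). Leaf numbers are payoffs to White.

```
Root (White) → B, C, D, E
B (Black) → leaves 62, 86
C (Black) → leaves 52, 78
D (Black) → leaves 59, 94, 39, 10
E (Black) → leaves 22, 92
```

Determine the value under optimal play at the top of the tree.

62

B (Black): min(62, 86) = 62
C (Black): min(52, 78) = 52
D (Black): min(59, 94, 39, 10) = 10
E (Black): min(22, 92) = 22
Root (White): max(62, 52, 10, 22) = 62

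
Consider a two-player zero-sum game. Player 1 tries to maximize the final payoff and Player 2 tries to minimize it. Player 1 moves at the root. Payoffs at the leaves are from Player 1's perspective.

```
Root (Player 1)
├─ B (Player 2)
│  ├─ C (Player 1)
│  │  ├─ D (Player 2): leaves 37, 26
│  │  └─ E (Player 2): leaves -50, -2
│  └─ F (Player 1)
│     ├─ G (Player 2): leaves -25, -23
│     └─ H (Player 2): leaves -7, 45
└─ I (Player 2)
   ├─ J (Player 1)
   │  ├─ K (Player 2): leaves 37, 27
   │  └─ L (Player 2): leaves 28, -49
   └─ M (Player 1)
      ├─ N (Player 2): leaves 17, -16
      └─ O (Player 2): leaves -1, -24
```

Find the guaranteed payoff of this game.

-7

D (Player 2): min(37, 26) = 26
E (Player 2): min(-50, -2) = -50
C (Player 1): max(26, -50) = 26
G (Player 2): min(-25, -23) = -25
H (Player 2): min(-7, 45) = -7
F (Player 1): max(-25, -7) = -7
B (Player 2): min(26, -7) = -7
K (Player 2): min(37, 27) = 27
L (Player 2): min(28, -49) = -49
J (Player 1): max(27, -49) = 27
N (Player 2): min(17, -16) = -16
O (Player 2): min(-1, -24) = -24
M (Player 1): max(-16, -24) = -16
I (Player 2): min(27, -16) = -16
Root (Player 1): max(-7, -16) = -7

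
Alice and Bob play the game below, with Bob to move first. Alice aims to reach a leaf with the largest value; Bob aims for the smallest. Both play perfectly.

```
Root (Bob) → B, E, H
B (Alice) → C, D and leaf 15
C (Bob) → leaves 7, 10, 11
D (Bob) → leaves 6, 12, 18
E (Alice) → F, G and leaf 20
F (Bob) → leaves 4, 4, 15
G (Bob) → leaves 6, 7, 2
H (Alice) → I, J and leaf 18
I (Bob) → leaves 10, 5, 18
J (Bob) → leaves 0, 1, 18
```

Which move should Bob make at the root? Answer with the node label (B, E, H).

C (Bob): min(7, 10, 11) = 7
D (Bob): min(6, 12, 18) = 6
B (Alice): max(7, 6, 15) = 15
F (Bob): min(4, 4, 15) = 4
G (Bob): min(6, 7, 2) = 2
E (Alice): max(4, 2, 20) = 20
I (Bob): min(10, 5, 18) = 5
J (Bob): min(0, 1, 18) = 0
H (Alice): max(5, 0, 18) = 18
Root (Bob): min(15, 20, 18) = 15
Bob picks the child with the lowest value: B (value 15).

B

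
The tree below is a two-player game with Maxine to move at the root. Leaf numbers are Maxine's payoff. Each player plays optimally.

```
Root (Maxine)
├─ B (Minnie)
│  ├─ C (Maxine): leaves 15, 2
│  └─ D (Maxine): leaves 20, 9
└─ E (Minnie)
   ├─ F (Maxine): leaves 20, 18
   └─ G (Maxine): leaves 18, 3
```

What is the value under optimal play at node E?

18

F: max(20, 18) = 20
G: max(18, 3) = 18
E: min(20, 18) = 18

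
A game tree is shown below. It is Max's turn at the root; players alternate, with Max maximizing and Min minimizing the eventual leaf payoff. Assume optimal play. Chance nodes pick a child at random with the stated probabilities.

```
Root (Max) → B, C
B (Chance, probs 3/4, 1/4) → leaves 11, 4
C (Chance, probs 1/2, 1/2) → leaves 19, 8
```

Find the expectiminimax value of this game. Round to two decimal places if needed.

B (Chance): 3/4·11 + 1/4·4 = 9.25
C (Chance): 1/2·19 + 1/2·8 = 13.5
Root (Max): max(9.25, 13.5) = 13.5

13.5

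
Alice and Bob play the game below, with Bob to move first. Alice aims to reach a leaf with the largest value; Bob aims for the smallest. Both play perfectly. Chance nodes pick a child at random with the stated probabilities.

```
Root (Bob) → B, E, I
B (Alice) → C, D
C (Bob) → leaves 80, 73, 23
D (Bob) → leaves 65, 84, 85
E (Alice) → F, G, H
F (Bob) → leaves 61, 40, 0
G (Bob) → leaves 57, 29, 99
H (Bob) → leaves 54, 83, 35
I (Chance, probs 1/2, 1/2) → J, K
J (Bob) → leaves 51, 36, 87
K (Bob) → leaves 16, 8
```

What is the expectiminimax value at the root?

C (Bob): min(80, 73, 23) = 23
D (Bob): min(65, 84, 85) = 65
B (Alice): max(23, 65) = 65
F (Bob): min(61, 40, 0) = 0
G (Bob): min(57, 29, 99) = 29
H (Bob): min(54, 83, 35) = 35
E (Alice): max(0, 29, 35) = 35
J (Bob): min(51, 36, 87) = 36
K (Bob): min(16, 8) = 8
I (Chance): 1/2·36 + 1/2·8 = 22
Root (Bob): min(65, 35, 22) = 22

22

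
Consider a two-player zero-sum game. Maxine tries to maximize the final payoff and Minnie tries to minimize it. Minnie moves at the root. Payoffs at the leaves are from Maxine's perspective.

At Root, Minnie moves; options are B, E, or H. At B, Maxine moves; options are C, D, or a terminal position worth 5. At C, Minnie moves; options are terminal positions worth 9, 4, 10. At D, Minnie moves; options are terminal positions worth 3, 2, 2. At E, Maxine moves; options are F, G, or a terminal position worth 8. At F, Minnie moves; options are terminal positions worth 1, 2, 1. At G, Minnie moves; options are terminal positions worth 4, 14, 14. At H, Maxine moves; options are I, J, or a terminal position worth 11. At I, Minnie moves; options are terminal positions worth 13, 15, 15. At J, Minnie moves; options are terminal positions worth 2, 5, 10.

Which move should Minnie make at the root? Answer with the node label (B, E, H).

B

C (Minnie): min(9, 4, 10) = 4
D (Minnie): min(3, 2, 2) = 2
B (Maxine): max(4, 2, 5) = 5
F (Minnie): min(1, 2, 1) = 1
G (Minnie): min(4, 14, 14) = 4
E (Maxine): max(1, 4, 8) = 8
I (Minnie): min(13, 15, 15) = 13
J (Minnie): min(2, 5, 10) = 2
H (Maxine): max(13, 2, 11) = 13
Root (Minnie): min(5, 8, 13) = 5
Minnie picks the child with the lowest value: B (value 5).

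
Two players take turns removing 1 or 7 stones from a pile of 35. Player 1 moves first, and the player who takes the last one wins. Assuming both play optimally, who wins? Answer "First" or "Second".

W/L table (W = player to move can force a win):
i:   0  1  2  3  4  5  6  7  8  9 10 11 12 13 14 15 16 17 18 19 20 21 22 23 24 25 26 27 28 29 30 31 32 33 34 35
     L  W  L  W  L  W  L  W  L  W  L  W  L  W  L  W  L  W  L  W  L  W  L  W  L  W  L  W  L  W  L  W  L  W  L  W
Position 35 is W, so the first player wins.

First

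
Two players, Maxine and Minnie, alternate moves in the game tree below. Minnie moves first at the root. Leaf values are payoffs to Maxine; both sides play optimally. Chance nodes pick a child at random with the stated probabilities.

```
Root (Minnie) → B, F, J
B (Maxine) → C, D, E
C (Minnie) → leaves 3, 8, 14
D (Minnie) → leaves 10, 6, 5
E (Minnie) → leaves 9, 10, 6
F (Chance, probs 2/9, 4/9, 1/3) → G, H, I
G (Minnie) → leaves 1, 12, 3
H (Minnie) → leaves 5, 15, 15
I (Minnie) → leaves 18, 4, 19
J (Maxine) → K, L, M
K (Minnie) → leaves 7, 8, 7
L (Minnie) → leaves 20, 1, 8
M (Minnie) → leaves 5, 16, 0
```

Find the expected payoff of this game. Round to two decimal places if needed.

C (Minnie): min(3, 8, 14) = 3
D (Minnie): min(10, 6, 5) = 5
E (Minnie): min(9, 10, 6) = 6
B (Maxine): max(3, 5, 6) = 6
G (Minnie): min(1, 12, 3) = 1
H (Minnie): min(5, 15, 15) = 5
I (Minnie): min(18, 4, 19) = 4
F (Chance): 2/9·1 + 4/9·5 + 1/3·4 = 3.78
K (Minnie): min(7, 8, 7) = 7
L (Minnie): min(20, 1, 8) = 1
M (Minnie): min(5, 16, 0) = 0
J (Maxine): max(7, 1, 0) = 7
Root (Minnie): min(6, 3.78, 7) = 3.78

3.78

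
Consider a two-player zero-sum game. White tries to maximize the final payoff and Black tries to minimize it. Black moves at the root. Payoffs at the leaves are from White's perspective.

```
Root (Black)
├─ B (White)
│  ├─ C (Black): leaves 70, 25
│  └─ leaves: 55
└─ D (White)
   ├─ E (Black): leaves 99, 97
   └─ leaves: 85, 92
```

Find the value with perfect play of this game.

55

C (Black): min(70, 25) = 25
B (White): max(25, 55) = 55
E (Black): min(99, 97) = 97
D (White): max(97, 85, 92) = 97
Root (Black): min(55, 97) = 55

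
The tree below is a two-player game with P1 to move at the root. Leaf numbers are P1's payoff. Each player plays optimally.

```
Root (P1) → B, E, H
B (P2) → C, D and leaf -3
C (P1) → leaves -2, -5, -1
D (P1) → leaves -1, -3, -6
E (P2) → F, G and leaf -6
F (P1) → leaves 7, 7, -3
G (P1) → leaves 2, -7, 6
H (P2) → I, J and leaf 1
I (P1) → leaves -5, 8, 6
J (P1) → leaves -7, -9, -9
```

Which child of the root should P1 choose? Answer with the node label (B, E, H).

B

C (P1): max(-2, -5, -1) = -1
D (P1): max(-1, -3, -6) = -1
B (P2): min(-1, -1, -3) = -3
F (P1): max(7, 7, -3) = 7
G (P1): max(2, -7, 6) = 6
E (P2): min(7, 6, -6) = -6
I (P1): max(-5, 8, 6) = 8
J (P1): max(-7, -9, -9) = -7
H (P2): min(8, -7, 1) = -7
Root (P1): max(-3, -6, -7) = -3
P1 picks the child with the highest value: B (value -3).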